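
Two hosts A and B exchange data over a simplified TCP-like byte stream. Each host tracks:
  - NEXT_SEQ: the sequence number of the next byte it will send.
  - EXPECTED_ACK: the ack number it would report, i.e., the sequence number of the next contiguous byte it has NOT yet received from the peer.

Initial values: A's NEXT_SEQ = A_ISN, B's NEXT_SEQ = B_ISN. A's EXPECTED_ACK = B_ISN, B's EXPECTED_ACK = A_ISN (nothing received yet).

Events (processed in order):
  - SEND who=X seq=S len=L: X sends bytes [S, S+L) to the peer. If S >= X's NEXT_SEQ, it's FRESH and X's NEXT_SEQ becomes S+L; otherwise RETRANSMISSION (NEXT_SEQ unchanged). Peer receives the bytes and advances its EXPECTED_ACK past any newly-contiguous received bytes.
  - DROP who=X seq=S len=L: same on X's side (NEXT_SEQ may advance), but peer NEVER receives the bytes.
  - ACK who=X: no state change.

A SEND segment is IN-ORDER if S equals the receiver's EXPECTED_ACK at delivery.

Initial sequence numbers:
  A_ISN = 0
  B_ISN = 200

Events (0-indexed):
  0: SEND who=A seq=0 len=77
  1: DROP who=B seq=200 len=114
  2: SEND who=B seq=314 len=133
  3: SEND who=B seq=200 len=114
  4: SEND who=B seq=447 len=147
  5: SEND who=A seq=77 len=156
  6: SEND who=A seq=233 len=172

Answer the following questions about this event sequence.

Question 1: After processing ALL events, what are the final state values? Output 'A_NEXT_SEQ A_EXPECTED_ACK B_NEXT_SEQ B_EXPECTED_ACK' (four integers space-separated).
After event 0: A_seq=77 A_ack=200 B_seq=200 B_ack=77
After event 1: A_seq=77 A_ack=200 B_seq=314 B_ack=77
After event 2: A_seq=77 A_ack=200 B_seq=447 B_ack=77
After event 3: A_seq=77 A_ack=447 B_seq=447 B_ack=77
After event 4: A_seq=77 A_ack=594 B_seq=594 B_ack=77
After event 5: A_seq=233 A_ack=594 B_seq=594 B_ack=233
After event 6: A_seq=405 A_ack=594 B_seq=594 B_ack=405

Answer: 405 594 594 405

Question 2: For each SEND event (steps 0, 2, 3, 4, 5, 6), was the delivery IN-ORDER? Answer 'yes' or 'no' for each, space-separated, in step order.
Step 0: SEND seq=0 -> in-order
Step 2: SEND seq=314 -> out-of-order
Step 3: SEND seq=200 -> in-order
Step 4: SEND seq=447 -> in-order
Step 5: SEND seq=77 -> in-order
Step 6: SEND seq=233 -> in-order

Answer: yes no yes yes yes yes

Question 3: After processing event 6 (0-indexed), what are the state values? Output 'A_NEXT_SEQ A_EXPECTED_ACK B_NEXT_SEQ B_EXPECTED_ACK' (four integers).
After event 0: A_seq=77 A_ack=200 B_seq=200 B_ack=77
After event 1: A_seq=77 A_ack=200 B_seq=314 B_ack=77
After event 2: A_seq=77 A_ack=200 B_seq=447 B_ack=77
After event 3: A_seq=77 A_ack=447 B_seq=447 B_ack=77
After event 4: A_seq=77 A_ack=594 B_seq=594 B_ack=77
After event 5: A_seq=233 A_ack=594 B_seq=594 B_ack=233
After event 6: A_seq=405 A_ack=594 B_seq=594 B_ack=405

405 594 594 405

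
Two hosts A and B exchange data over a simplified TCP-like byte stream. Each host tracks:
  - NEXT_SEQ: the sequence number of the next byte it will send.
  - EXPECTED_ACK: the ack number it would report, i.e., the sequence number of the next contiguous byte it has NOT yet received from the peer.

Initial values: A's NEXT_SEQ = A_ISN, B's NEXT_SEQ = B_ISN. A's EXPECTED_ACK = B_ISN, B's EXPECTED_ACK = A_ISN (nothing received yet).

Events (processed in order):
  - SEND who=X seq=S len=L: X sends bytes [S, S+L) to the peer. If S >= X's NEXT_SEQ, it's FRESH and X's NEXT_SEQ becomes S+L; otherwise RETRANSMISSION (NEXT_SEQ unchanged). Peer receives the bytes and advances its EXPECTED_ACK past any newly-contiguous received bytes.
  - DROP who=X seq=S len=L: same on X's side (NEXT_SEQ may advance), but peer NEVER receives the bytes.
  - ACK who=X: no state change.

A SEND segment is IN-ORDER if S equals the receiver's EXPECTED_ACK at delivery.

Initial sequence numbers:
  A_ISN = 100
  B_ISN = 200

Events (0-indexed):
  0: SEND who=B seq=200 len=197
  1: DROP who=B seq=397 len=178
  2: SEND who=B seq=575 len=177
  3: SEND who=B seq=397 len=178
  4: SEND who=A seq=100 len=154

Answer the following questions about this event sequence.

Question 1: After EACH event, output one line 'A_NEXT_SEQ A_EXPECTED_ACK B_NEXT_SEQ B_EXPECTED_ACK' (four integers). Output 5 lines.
100 397 397 100
100 397 575 100
100 397 752 100
100 752 752 100
254 752 752 254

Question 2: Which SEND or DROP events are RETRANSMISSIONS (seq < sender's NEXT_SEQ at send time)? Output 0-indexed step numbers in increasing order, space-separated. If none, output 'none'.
Step 0: SEND seq=200 -> fresh
Step 1: DROP seq=397 -> fresh
Step 2: SEND seq=575 -> fresh
Step 3: SEND seq=397 -> retransmit
Step 4: SEND seq=100 -> fresh

Answer: 3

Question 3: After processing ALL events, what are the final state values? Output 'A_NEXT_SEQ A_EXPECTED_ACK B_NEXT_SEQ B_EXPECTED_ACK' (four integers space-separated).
Answer: 254 752 752 254

Derivation:
After event 0: A_seq=100 A_ack=397 B_seq=397 B_ack=100
After event 1: A_seq=100 A_ack=397 B_seq=575 B_ack=100
After event 2: A_seq=100 A_ack=397 B_seq=752 B_ack=100
After event 3: A_seq=100 A_ack=752 B_seq=752 B_ack=100
After event 4: A_seq=254 A_ack=752 B_seq=752 B_ack=254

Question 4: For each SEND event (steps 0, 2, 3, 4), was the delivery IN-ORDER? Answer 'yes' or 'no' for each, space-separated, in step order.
Step 0: SEND seq=200 -> in-order
Step 2: SEND seq=575 -> out-of-order
Step 3: SEND seq=397 -> in-order
Step 4: SEND seq=100 -> in-order

Answer: yes no yes yes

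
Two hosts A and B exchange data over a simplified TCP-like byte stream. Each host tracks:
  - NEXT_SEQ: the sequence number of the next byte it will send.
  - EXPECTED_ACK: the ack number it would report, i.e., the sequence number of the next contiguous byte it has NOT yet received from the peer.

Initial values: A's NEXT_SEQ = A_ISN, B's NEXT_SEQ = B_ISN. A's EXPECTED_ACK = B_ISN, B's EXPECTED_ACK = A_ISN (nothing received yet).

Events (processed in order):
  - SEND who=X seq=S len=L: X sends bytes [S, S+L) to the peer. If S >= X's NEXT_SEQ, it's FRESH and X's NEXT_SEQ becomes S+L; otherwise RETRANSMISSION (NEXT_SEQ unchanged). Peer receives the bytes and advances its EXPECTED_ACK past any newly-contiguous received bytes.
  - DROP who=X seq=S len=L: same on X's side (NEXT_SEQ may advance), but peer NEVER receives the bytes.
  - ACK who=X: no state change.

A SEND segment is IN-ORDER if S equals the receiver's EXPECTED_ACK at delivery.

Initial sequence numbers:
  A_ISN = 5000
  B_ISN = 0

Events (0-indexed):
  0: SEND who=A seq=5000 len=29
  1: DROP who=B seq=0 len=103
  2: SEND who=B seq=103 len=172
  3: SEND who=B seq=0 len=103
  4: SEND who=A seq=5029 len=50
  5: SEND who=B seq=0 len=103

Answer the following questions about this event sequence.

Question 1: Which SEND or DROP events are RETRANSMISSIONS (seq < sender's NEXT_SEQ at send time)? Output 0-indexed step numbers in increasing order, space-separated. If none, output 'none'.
Step 0: SEND seq=5000 -> fresh
Step 1: DROP seq=0 -> fresh
Step 2: SEND seq=103 -> fresh
Step 3: SEND seq=0 -> retransmit
Step 4: SEND seq=5029 -> fresh
Step 5: SEND seq=0 -> retransmit

Answer: 3 5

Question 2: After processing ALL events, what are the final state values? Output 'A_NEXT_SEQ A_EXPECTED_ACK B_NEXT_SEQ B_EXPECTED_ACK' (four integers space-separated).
Answer: 5079 275 275 5079

Derivation:
After event 0: A_seq=5029 A_ack=0 B_seq=0 B_ack=5029
After event 1: A_seq=5029 A_ack=0 B_seq=103 B_ack=5029
After event 2: A_seq=5029 A_ack=0 B_seq=275 B_ack=5029
After event 3: A_seq=5029 A_ack=275 B_seq=275 B_ack=5029
After event 4: A_seq=5079 A_ack=275 B_seq=275 B_ack=5079
After event 5: A_seq=5079 A_ack=275 B_seq=275 B_ack=5079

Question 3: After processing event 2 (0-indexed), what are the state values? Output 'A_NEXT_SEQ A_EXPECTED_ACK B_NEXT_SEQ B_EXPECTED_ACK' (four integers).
After event 0: A_seq=5029 A_ack=0 B_seq=0 B_ack=5029
After event 1: A_seq=5029 A_ack=0 B_seq=103 B_ack=5029
After event 2: A_seq=5029 A_ack=0 B_seq=275 B_ack=5029

5029 0 275 5029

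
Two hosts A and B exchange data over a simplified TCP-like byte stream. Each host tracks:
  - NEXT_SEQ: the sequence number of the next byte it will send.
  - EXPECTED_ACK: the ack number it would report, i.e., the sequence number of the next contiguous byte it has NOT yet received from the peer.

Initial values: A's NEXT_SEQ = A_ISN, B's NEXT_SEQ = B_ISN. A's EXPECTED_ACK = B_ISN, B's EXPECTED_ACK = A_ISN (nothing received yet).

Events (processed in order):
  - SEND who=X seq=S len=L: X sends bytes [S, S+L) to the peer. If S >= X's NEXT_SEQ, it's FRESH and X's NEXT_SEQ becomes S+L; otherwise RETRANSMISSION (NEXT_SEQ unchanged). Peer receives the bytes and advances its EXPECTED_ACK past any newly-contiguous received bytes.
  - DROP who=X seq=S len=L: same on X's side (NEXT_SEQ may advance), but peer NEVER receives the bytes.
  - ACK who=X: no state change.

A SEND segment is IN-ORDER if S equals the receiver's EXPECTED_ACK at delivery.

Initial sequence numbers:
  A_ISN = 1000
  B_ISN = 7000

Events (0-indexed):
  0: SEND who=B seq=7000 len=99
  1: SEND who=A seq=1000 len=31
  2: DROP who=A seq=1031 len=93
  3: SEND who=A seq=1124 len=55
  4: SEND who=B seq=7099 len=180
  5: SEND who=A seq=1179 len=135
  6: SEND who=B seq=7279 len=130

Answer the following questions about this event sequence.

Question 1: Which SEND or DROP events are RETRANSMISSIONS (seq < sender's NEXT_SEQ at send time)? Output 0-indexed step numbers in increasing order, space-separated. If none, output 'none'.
Step 0: SEND seq=7000 -> fresh
Step 1: SEND seq=1000 -> fresh
Step 2: DROP seq=1031 -> fresh
Step 3: SEND seq=1124 -> fresh
Step 4: SEND seq=7099 -> fresh
Step 5: SEND seq=1179 -> fresh
Step 6: SEND seq=7279 -> fresh

Answer: none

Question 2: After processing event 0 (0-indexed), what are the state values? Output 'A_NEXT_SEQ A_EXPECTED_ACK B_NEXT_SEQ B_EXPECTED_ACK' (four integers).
After event 0: A_seq=1000 A_ack=7099 B_seq=7099 B_ack=1000

1000 7099 7099 1000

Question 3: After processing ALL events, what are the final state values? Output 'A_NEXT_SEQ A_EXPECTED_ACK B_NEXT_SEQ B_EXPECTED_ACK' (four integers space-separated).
Answer: 1314 7409 7409 1031

Derivation:
After event 0: A_seq=1000 A_ack=7099 B_seq=7099 B_ack=1000
After event 1: A_seq=1031 A_ack=7099 B_seq=7099 B_ack=1031
After event 2: A_seq=1124 A_ack=7099 B_seq=7099 B_ack=1031
After event 3: A_seq=1179 A_ack=7099 B_seq=7099 B_ack=1031
After event 4: A_seq=1179 A_ack=7279 B_seq=7279 B_ack=1031
After event 5: A_seq=1314 A_ack=7279 B_seq=7279 B_ack=1031
After event 6: A_seq=1314 A_ack=7409 B_seq=7409 B_ack=1031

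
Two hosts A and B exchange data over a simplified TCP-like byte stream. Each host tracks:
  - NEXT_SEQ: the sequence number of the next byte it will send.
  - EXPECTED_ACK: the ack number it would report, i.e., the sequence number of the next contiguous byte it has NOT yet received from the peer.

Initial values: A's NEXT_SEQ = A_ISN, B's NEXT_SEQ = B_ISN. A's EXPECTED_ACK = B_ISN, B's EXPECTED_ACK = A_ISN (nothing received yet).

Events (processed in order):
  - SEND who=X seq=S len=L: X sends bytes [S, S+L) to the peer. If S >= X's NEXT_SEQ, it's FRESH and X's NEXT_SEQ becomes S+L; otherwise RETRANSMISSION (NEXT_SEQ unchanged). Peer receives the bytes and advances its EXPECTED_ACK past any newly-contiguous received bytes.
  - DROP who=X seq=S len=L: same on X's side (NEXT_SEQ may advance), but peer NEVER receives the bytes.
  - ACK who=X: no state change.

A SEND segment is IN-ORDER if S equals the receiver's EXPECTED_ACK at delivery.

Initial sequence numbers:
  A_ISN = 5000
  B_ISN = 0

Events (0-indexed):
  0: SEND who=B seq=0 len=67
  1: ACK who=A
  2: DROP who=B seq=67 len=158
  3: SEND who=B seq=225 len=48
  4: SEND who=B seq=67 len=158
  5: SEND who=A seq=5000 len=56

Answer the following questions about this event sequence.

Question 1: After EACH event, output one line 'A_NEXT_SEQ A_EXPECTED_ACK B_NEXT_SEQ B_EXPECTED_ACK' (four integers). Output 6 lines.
5000 67 67 5000
5000 67 67 5000
5000 67 225 5000
5000 67 273 5000
5000 273 273 5000
5056 273 273 5056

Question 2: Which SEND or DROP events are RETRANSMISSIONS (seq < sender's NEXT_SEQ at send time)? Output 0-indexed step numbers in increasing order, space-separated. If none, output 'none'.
Step 0: SEND seq=0 -> fresh
Step 2: DROP seq=67 -> fresh
Step 3: SEND seq=225 -> fresh
Step 4: SEND seq=67 -> retransmit
Step 5: SEND seq=5000 -> fresh

Answer: 4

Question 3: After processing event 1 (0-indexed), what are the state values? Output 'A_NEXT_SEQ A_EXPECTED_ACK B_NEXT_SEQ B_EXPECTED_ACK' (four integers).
After event 0: A_seq=5000 A_ack=67 B_seq=67 B_ack=5000
After event 1: A_seq=5000 A_ack=67 B_seq=67 B_ack=5000

5000 67 67 5000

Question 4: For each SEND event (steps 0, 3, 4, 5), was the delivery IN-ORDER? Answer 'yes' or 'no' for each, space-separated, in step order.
Answer: yes no yes yes

Derivation:
Step 0: SEND seq=0 -> in-order
Step 3: SEND seq=225 -> out-of-order
Step 4: SEND seq=67 -> in-order
Step 5: SEND seq=5000 -> in-order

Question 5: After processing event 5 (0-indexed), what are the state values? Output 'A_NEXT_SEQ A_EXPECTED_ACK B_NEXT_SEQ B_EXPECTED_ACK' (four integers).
After event 0: A_seq=5000 A_ack=67 B_seq=67 B_ack=5000
After event 1: A_seq=5000 A_ack=67 B_seq=67 B_ack=5000
After event 2: A_seq=5000 A_ack=67 B_seq=225 B_ack=5000
After event 3: A_seq=5000 A_ack=67 B_seq=273 B_ack=5000
After event 4: A_seq=5000 A_ack=273 B_seq=273 B_ack=5000
After event 5: A_seq=5056 A_ack=273 B_seq=273 B_ack=5056

5056 273 273 5056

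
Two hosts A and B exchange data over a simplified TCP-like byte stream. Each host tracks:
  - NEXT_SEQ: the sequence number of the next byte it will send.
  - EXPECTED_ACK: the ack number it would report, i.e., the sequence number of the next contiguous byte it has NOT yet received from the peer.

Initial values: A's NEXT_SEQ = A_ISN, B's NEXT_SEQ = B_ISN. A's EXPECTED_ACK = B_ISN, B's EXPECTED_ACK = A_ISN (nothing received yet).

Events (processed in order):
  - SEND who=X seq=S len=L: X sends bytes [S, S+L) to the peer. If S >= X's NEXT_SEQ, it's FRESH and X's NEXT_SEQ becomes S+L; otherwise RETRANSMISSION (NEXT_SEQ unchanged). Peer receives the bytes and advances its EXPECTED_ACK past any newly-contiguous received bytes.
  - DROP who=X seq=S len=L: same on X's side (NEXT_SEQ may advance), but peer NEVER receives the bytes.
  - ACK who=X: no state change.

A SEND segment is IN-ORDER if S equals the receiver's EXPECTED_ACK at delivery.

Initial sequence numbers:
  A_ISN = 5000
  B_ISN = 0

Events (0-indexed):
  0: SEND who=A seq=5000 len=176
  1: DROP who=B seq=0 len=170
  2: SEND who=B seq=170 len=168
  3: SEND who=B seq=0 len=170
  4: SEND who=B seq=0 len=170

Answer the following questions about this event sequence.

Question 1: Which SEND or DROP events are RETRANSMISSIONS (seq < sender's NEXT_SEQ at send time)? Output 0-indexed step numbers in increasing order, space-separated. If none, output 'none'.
Answer: 3 4

Derivation:
Step 0: SEND seq=5000 -> fresh
Step 1: DROP seq=0 -> fresh
Step 2: SEND seq=170 -> fresh
Step 3: SEND seq=0 -> retransmit
Step 4: SEND seq=0 -> retransmit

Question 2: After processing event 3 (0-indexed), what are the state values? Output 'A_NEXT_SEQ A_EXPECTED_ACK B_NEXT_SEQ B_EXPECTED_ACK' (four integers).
After event 0: A_seq=5176 A_ack=0 B_seq=0 B_ack=5176
After event 1: A_seq=5176 A_ack=0 B_seq=170 B_ack=5176
After event 2: A_seq=5176 A_ack=0 B_seq=338 B_ack=5176
After event 3: A_seq=5176 A_ack=338 B_seq=338 B_ack=5176

5176 338 338 5176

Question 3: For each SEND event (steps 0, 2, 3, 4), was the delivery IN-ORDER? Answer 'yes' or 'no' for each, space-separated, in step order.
Step 0: SEND seq=5000 -> in-order
Step 2: SEND seq=170 -> out-of-order
Step 3: SEND seq=0 -> in-order
Step 4: SEND seq=0 -> out-of-order

Answer: yes no yes no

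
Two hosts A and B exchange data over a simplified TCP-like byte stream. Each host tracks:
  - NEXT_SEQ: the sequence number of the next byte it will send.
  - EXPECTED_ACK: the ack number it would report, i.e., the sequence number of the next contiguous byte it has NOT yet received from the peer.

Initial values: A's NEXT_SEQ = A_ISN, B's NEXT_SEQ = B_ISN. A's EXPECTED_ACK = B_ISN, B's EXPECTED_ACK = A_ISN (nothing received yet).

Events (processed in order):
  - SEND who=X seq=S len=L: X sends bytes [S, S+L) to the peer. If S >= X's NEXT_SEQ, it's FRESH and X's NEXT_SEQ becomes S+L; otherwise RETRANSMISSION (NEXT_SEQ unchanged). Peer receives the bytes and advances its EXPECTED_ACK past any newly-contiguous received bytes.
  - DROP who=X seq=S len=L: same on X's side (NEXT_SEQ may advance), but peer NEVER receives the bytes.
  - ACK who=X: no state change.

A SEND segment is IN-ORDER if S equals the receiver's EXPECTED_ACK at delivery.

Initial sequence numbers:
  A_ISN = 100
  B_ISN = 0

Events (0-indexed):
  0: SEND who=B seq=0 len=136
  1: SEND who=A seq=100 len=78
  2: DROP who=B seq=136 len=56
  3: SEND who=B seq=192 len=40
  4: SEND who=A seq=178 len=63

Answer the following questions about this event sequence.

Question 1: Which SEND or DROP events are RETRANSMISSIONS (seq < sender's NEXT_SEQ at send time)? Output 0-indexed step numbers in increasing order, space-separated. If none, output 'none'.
Step 0: SEND seq=0 -> fresh
Step 1: SEND seq=100 -> fresh
Step 2: DROP seq=136 -> fresh
Step 3: SEND seq=192 -> fresh
Step 4: SEND seq=178 -> fresh

Answer: none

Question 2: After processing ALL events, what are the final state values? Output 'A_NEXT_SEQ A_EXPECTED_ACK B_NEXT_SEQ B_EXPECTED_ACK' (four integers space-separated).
After event 0: A_seq=100 A_ack=136 B_seq=136 B_ack=100
After event 1: A_seq=178 A_ack=136 B_seq=136 B_ack=178
After event 2: A_seq=178 A_ack=136 B_seq=192 B_ack=178
After event 3: A_seq=178 A_ack=136 B_seq=232 B_ack=178
After event 4: A_seq=241 A_ack=136 B_seq=232 B_ack=241

Answer: 241 136 232 241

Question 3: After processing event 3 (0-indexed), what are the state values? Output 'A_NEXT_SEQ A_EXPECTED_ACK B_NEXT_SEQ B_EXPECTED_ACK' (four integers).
After event 0: A_seq=100 A_ack=136 B_seq=136 B_ack=100
After event 1: A_seq=178 A_ack=136 B_seq=136 B_ack=178
After event 2: A_seq=178 A_ack=136 B_seq=192 B_ack=178
After event 3: A_seq=178 A_ack=136 B_seq=232 B_ack=178

178 136 232 178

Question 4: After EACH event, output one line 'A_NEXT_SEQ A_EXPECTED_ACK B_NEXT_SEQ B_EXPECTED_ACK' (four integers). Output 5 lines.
100 136 136 100
178 136 136 178
178 136 192 178
178 136 232 178
241 136 232 241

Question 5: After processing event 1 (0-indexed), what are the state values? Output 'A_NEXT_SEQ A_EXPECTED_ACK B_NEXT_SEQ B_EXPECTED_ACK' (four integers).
After event 0: A_seq=100 A_ack=136 B_seq=136 B_ack=100
After event 1: A_seq=178 A_ack=136 B_seq=136 B_ack=178

178 136 136 178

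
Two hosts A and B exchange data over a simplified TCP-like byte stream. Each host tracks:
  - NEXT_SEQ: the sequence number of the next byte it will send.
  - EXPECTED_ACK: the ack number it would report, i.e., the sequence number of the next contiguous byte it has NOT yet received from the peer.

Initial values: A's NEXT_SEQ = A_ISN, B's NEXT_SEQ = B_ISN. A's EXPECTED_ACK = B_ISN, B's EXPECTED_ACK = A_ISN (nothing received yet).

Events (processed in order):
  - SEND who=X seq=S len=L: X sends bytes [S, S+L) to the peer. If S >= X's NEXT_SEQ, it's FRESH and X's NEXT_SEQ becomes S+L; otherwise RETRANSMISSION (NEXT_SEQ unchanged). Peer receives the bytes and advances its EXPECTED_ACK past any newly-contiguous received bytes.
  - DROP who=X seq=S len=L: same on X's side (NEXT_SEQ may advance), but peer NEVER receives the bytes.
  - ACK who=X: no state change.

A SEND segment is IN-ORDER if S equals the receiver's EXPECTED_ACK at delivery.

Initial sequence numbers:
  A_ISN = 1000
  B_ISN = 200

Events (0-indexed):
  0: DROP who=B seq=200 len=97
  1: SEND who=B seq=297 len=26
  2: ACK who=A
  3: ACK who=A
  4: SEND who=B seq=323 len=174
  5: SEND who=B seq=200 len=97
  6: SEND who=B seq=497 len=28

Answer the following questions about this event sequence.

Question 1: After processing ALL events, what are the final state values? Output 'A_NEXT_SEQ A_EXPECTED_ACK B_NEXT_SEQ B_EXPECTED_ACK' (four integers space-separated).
Answer: 1000 525 525 1000

Derivation:
After event 0: A_seq=1000 A_ack=200 B_seq=297 B_ack=1000
After event 1: A_seq=1000 A_ack=200 B_seq=323 B_ack=1000
After event 2: A_seq=1000 A_ack=200 B_seq=323 B_ack=1000
After event 3: A_seq=1000 A_ack=200 B_seq=323 B_ack=1000
After event 4: A_seq=1000 A_ack=200 B_seq=497 B_ack=1000
After event 5: A_seq=1000 A_ack=497 B_seq=497 B_ack=1000
After event 6: A_seq=1000 A_ack=525 B_seq=525 B_ack=1000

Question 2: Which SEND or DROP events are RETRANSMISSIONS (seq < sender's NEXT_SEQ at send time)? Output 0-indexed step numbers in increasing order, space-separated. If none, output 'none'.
Step 0: DROP seq=200 -> fresh
Step 1: SEND seq=297 -> fresh
Step 4: SEND seq=323 -> fresh
Step 5: SEND seq=200 -> retransmit
Step 6: SEND seq=497 -> fresh

Answer: 5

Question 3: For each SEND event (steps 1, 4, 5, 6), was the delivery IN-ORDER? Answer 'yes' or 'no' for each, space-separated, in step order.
Step 1: SEND seq=297 -> out-of-order
Step 4: SEND seq=323 -> out-of-order
Step 5: SEND seq=200 -> in-order
Step 6: SEND seq=497 -> in-order

Answer: no no yes yes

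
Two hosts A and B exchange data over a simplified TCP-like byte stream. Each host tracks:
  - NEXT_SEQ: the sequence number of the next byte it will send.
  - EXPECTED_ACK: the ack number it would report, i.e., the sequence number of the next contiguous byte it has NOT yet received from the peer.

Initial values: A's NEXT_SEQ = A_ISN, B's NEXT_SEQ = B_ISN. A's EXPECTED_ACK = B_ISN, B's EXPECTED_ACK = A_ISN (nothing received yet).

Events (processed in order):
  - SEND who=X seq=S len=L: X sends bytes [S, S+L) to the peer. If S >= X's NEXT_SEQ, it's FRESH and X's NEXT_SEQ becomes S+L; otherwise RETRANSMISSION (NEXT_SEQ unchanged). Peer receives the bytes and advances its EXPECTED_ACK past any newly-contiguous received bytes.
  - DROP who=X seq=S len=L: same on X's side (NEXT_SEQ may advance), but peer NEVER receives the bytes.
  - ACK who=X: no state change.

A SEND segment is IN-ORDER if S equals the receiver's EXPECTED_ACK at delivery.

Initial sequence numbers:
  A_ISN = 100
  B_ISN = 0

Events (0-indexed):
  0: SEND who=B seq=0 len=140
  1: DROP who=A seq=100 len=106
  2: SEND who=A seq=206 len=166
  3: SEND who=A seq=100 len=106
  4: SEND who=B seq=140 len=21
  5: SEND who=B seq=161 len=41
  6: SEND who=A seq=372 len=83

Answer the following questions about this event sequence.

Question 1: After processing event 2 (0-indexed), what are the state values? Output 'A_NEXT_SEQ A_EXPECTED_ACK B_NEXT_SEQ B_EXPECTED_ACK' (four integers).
After event 0: A_seq=100 A_ack=140 B_seq=140 B_ack=100
After event 1: A_seq=206 A_ack=140 B_seq=140 B_ack=100
After event 2: A_seq=372 A_ack=140 B_seq=140 B_ack=100

372 140 140 100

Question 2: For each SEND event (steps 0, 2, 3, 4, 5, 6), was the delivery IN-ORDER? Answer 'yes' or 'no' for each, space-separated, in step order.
Answer: yes no yes yes yes yes

Derivation:
Step 0: SEND seq=0 -> in-order
Step 2: SEND seq=206 -> out-of-order
Step 3: SEND seq=100 -> in-order
Step 4: SEND seq=140 -> in-order
Step 5: SEND seq=161 -> in-order
Step 6: SEND seq=372 -> in-order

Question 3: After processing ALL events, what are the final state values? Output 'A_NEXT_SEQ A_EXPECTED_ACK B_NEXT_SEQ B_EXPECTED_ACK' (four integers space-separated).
After event 0: A_seq=100 A_ack=140 B_seq=140 B_ack=100
After event 1: A_seq=206 A_ack=140 B_seq=140 B_ack=100
After event 2: A_seq=372 A_ack=140 B_seq=140 B_ack=100
After event 3: A_seq=372 A_ack=140 B_seq=140 B_ack=372
After event 4: A_seq=372 A_ack=161 B_seq=161 B_ack=372
After event 5: A_seq=372 A_ack=202 B_seq=202 B_ack=372
After event 6: A_seq=455 A_ack=202 B_seq=202 B_ack=455

Answer: 455 202 202 455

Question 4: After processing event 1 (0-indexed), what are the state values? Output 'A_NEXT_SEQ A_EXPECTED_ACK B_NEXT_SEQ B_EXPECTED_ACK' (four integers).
After event 0: A_seq=100 A_ack=140 B_seq=140 B_ack=100
After event 1: A_seq=206 A_ack=140 B_seq=140 B_ack=100

206 140 140 100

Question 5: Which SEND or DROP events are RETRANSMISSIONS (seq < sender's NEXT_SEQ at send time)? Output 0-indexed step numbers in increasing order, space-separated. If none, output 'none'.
Step 0: SEND seq=0 -> fresh
Step 1: DROP seq=100 -> fresh
Step 2: SEND seq=206 -> fresh
Step 3: SEND seq=100 -> retransmit
Step 4: SEND seq=140 -> fresh
Step 5: SEND seq=161 -> fresh
Step 6: SEND seq=372 -> fresh

Answer: 3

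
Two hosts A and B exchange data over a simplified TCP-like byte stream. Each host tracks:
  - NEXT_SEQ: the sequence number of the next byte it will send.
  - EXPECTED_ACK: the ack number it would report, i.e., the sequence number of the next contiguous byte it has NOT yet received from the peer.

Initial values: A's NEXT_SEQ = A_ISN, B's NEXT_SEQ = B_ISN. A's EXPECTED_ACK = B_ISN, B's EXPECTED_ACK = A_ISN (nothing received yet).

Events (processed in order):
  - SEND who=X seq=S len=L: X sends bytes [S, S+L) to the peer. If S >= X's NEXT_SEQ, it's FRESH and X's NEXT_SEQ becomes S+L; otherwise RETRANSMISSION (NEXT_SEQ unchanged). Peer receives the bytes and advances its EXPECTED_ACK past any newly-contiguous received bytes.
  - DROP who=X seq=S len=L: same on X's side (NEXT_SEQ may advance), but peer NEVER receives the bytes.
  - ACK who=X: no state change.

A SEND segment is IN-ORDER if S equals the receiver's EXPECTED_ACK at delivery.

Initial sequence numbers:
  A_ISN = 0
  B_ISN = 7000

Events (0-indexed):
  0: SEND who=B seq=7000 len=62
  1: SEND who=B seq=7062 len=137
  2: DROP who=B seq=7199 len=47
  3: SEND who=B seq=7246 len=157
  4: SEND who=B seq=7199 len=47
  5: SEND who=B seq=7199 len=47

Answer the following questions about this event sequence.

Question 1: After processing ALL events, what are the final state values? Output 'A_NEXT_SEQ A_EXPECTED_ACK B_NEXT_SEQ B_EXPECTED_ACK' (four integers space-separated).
Answer: 0 7403 7403 0

Derivation:
After event 0: A_seq=0 A_ack=7062 B_seq=7062 B_ack=0
After event 1: A_seq=0 A_ack=7199 B_seq=7199 B_ack=0
After event 2: A_seq=0 A_ack=7199 B_seq=7246 B_ack=0
After event 3: A_seq=0 A_ack=7199 B_seq=7403 B_ack=0
After event 4: A_seq=0 A_ack=7403 B_seq=7403 B_ack=0
After event 5: A_seq=0 A_ack=7403 B_seq=7403 B_ack=0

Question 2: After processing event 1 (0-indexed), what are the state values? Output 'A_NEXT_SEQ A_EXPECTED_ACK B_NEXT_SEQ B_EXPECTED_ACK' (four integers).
After event 0: A_seq=0 A_ack=7062 B_seq=7062 B_ack=0
After event 1: A_seq=0 A_ack=7199 B_seq=7199 B_ack=0

0 7199 7199 0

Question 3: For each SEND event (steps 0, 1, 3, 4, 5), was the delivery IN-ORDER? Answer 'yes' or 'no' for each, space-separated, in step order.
Answer: yes yes no yes no

Derivation:
Step 0: SEND seq=7000 -> in-order
Step 1: SEND seq=7062 -> in-order
Step 3: SEND seq=7246 -> out-of-order
Step 4: SEND seq=7199 -> in-order
Step 5: SEND seq=7199 -> out-of-order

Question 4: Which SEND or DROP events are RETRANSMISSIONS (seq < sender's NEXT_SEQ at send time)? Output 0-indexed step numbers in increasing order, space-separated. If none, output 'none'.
Answer: 4 5

Derivation:
Step 0: SEND seq=7000 -> fresh
Step 1: SEND seq=7062 -> fresh
Step 2: DROP seq=7199 -> fresh
Step 3: SEND seq=7246 -> fresh
Step 4: SEND seq=7199 -> retransmit
Step 5: SEND seq=7199 -> retransmit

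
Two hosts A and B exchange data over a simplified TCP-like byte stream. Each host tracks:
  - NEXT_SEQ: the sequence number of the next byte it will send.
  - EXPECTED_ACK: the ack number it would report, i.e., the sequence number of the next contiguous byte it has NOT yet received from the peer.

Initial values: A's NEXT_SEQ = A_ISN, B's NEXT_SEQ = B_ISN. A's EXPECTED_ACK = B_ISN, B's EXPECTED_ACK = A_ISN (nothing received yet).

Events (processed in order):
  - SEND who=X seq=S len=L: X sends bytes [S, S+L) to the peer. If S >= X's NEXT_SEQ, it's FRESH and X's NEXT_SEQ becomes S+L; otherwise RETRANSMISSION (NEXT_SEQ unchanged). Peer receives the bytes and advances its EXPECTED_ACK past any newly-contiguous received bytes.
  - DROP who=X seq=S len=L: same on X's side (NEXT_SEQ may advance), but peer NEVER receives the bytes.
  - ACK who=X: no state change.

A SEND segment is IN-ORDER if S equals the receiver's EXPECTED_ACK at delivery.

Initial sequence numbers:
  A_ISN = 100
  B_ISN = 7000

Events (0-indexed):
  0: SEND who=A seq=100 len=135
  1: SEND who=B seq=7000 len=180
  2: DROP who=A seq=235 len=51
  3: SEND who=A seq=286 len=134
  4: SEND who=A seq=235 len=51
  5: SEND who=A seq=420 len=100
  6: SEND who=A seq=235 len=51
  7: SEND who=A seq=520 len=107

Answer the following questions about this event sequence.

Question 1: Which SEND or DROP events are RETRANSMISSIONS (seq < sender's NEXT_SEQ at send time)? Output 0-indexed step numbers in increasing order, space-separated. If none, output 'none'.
Step 0: SEND seq=100 -> fresh
Step 1: SEND seq=7000 -> fresh
Step 2: DROP seq=235 -> fresh
Step 3: SEND seq=286 -> fresh
Step 4: SEND seq=235 -> retransmit
Step 5: SEND seq=420 -> fresh
Step 6: SEND seq=235 -> retransmit
Step 7: SEND seq=520 -> fresh

Answer: 4 6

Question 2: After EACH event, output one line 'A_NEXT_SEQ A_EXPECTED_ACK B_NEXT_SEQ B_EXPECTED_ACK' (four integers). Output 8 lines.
235 7000 7000 235
235 7180 7180 235
286 7180 7180 235
420 7180 7180 235
420 7180 7180 420
520 7180 7180 520
520 7180 7180 520
627 7180 7180 627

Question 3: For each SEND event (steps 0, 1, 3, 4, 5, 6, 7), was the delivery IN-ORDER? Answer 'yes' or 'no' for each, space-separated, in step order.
Answer: yes yes no yes yes no yes

Derivation:
Step 0: SEND seq=100 -> in-order
Step 1: SEND seq=7000 -> in-order
Step 3: SEND seq=286 -> out-of-order
Step 4: SEND seq=235 -> in-order
Step 5: SEND seq=420 -> in-order
Step 6: SEND seq=235 -> out-of-order
Step 7: SEND seq=520 -> in-order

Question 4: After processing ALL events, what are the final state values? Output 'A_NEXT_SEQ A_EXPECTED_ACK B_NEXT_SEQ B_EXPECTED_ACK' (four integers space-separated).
After event 0: A_seq=235 A_ack=7000 B_seq=7000 B_ack=235
After event 1: A_seq=235 A_ack=7180 B_seq=7180 B_ack=235
After event 2: A_seq=286 A_ack=7180 B_seq=7180 B_ack=235
After event 3: A_seq=420 A_ack=7180 B_seq=7180 B_ack=235
After event 4: A_seq=420 A_ack=7180 B_seq=7180 B_ack=420
After event 5: A_seq=520 A_ack=7180 B_seq=7180 B_ack=520
After event 6: A_seq=520 A_ack=7180 B_seq=7180 B_ack=520
After event 7: A_seq=627 A_ack=7180 B_seq=7180 B_ack=627

Answer: 627 7180 7180 627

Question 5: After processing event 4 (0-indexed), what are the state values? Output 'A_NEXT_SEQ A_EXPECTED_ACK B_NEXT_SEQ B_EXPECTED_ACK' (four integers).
After event 0: A_seq=235 A_ack=7000 B_seq=7000 B_ack=235
After event 1: A_seq=235 A_ack=7180 B_seq=7180 B_ack=235
After event 2: A_seq=286 A_ack=7180 B_seq=7180 B_ack=235
After event 3: A_seq=420 A_ack=7180 B_seq=7180 B_ack=235
After event 4: A_seq=420 A_ack=7180 B_seq=7180 B_ack=420

420 7180 7180 420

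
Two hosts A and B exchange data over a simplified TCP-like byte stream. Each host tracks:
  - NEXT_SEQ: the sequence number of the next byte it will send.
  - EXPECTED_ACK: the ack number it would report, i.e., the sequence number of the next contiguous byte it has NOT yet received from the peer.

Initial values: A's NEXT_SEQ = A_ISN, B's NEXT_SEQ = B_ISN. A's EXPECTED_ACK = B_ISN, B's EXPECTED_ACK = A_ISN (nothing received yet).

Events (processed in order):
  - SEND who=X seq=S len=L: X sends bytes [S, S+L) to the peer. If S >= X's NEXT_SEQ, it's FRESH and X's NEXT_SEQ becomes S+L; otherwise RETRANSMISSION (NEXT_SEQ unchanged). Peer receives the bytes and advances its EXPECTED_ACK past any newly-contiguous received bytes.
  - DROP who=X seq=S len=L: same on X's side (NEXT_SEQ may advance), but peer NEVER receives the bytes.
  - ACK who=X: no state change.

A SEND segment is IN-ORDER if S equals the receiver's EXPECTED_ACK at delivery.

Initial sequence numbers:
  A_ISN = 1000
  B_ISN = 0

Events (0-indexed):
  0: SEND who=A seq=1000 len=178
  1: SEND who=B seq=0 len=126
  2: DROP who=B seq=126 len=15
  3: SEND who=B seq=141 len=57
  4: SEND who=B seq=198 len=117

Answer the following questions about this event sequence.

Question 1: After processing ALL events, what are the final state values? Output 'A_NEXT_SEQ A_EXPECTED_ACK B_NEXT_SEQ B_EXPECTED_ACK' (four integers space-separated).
Answer: 1178 126 315 1178

Derivation:
After event 0: A_seq=1178 A_ack=0 B_seq=0 B_ack=1178
After event 1: A_seq=1178 A_ack=126 B_seq=126 B_ack=1178
After event 2: A_seq=1178 A_ack=126 B_seq=141 B_ack=1178
After event 3: A_seq=1178 A_ack=126 B_seq=198 B_ack=1178
After event 4: A_seq=1178 A_ack=126 B_seq=315 B_ack=1178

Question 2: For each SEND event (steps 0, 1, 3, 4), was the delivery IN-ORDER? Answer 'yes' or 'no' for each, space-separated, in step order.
Answer: yes yes no no

Derivation:
Step 0: SEND seq=1000 -> in-order
Step 1: SEND seq=0 -> in-order
Step 3: SEND seq=141 -> out-of-order
Step 4: SEND seq=198 -> out-of-order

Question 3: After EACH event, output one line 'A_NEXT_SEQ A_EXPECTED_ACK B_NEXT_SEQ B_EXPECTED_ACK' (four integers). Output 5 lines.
1178 0 0 1178
1178 126 126 1178
1178 126 141 1178
1178 126 198 1178
1178 126 315 1178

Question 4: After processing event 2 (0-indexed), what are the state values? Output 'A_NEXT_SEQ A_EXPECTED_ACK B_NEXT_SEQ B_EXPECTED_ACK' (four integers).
After event 0: A_seq=1178 A_ack=0 B_seq=0 B_ack=1178
After event 1: A_seq=1178 A_ack=126 B_seq=126 B_ack=1178
After event 2: A_seq=1178 A_ack=126 B_seq=141 B_ack=1178

1178 126 141 1178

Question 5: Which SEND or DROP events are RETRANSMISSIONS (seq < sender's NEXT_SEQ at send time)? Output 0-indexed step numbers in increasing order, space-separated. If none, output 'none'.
Step 0: SEND seq=1000 -> fresh
Step 1: SEND seq=0 -> fresh
Step 2: DROP seq=126 -> fresh
Step 3: SEND seq=141 -> fresh
Step 4: SEND seq=198 -> fresh

Answer: none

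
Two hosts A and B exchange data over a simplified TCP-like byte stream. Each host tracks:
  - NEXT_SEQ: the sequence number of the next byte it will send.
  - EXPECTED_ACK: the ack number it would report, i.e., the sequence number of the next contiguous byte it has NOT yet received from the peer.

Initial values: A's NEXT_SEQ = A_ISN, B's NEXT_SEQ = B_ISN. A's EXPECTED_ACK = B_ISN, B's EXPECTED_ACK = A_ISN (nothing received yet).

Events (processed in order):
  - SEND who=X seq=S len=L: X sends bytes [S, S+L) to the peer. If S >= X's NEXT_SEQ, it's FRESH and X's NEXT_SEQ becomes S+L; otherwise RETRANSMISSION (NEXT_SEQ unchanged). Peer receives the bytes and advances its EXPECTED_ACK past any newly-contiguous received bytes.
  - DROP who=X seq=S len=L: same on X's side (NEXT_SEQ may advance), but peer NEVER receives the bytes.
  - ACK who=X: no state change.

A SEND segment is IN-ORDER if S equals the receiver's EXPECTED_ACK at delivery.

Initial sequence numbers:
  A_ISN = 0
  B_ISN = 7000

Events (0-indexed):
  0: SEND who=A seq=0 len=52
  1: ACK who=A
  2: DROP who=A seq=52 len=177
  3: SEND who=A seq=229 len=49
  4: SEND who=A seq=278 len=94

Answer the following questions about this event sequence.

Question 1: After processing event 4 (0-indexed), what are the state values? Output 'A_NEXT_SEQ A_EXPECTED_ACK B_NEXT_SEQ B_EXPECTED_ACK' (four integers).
After event 0: A_seq=52 A_ack=7000 B_seq=7000 B_ack=52
After event 1: A_seq=52 A_ack=7000 B_seq=7000 B_ack=52
After event 2: A_seq=229 A_ack=7000 B_seq=7000 B_ack=52
After event 3: A_seq=278 A_ack=7000 B_seq=7000 B_ack=52
After event 4: A_seq=372 A_ack=7000 B_seq=7000 B_ack=52

372 7000 7000 52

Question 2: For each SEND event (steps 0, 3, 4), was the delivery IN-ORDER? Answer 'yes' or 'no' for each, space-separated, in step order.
Answer: yes no no

Derivation:
Step 0: SEND seq=0 -> in-order
Step 3: SEND seq=229 -> out-of-order
Step 4: SEND seq=278 -> out-of-order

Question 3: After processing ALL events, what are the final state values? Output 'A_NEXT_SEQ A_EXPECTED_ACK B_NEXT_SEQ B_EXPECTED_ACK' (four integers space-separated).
Answer: 372 7000 7000 52

Derivation:
After event 0: A_seq=52 A_ack=7000 B_seq=7000 B_ack=52
After event 1: A_seq=52 A_ack=7000 B_seq=7000 B_ack=52
After event 2: A_seq=229 A_ack=7000 B_seq=7000 B_ack=52
After event 3: A_seq=278 A_ack=7000 B_seq=7000 B_ack=52
After event 4: A_seq=372 A_ack=7000 B_seq=7000 B_ack=52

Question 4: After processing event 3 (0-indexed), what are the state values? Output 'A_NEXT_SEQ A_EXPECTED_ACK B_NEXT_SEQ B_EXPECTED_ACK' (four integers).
After event 0: A_seq=52 A_ack=7000 B_seq=7000 B_ack=52
After event 1: A_seq=52 A_ack=7000 B_seq=7000 B_ack=52
After event 2: A_seq=229 A_ack=7000 B_seq=7000 B_ack=52
After event 3: A_seq=278 A_ack=7000 B_seq=7000 B_ack=52

278 7000 7000 52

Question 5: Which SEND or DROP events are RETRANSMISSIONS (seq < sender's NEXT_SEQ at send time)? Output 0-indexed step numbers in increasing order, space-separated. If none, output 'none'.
Step 0: SEND seq=0 -> fresh
Step 2: DROP seq=52 -> fresh
Step 3: SEND seq=229 -> fresh
Step 4: SEND seq=278 -> fresh

Answer: none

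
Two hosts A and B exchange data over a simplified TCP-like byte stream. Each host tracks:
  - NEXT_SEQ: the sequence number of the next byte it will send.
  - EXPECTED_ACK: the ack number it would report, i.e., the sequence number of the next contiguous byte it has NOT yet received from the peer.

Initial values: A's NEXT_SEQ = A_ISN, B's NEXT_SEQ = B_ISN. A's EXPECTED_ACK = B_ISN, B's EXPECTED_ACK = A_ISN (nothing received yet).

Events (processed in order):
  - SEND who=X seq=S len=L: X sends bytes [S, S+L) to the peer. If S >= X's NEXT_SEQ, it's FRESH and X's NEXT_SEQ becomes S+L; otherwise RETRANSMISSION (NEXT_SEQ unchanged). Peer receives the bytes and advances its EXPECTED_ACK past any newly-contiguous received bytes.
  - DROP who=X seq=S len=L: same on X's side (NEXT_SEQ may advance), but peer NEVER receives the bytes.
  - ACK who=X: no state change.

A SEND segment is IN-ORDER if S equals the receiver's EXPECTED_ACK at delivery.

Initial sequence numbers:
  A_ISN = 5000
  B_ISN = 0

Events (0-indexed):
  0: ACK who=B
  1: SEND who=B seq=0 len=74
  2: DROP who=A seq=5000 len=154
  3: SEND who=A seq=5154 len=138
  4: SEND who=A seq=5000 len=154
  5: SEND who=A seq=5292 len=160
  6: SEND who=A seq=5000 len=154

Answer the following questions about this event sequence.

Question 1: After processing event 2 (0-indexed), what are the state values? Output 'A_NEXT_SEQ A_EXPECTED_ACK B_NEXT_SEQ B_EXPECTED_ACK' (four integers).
After event 0: A_seq=5000 A_ack=0 B_seq=0 B_ack=5000
After event 1: A_seq=5000 A_ack=74 B_seq=74 B_ack=5000
After event 2: A_seq=5154 A_ack=74 B_seq=74 B_ack=5000

5154 74 74 5000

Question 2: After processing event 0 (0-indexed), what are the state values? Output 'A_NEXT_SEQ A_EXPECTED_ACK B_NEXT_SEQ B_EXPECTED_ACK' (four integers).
After event 0: A_seq=5000 A_ack=0 B_seq=0 B_ack=5000

5000 0 0 5000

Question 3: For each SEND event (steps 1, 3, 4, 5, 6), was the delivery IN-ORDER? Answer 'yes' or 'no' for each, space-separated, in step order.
Step 1: SEND seq=0 -> in-order
Step 3: SEND seq=5154 -> out-of-order
Step 4: SEND seq=5000 -> in-order
Step 5: SEND seq=5292 -> in-order
Step 6: SEND seq=5000 -> out-of-order

Answer: yes no yes yes no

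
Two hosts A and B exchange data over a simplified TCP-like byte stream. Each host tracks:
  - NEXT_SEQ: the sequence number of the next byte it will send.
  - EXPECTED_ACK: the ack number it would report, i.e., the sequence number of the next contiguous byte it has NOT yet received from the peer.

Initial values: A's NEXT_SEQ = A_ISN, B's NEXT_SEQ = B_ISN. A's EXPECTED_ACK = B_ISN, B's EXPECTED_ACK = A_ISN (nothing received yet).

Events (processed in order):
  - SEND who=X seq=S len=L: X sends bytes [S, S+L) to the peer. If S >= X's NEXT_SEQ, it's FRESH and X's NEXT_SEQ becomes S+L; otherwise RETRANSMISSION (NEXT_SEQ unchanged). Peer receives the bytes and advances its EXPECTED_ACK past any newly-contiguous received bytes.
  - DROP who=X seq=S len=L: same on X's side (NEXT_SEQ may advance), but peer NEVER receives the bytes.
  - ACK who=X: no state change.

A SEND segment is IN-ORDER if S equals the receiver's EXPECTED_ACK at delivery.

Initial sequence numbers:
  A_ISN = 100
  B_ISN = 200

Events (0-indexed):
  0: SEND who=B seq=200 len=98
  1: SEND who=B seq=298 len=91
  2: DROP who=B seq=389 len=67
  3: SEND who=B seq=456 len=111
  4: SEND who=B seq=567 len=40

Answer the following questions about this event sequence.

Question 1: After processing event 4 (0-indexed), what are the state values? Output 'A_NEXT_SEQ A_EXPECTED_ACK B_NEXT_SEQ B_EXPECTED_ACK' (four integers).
After event 0: A_seq=100 A_ack=298 B_seq=298 B_ack=100
After event 1: A_seq=100 A_ack=389 B_seq=389 B_ack=100
After event 2: A_seq=100 A_ack=389 B_seq=456 B_ack=100
After event 3: A_seq=100 A_ack=389 B_seq=567 B_ack=100
After event 4: A_seq=100 A_ack=389 B_seq=607 B_ack=100

100 389 607 100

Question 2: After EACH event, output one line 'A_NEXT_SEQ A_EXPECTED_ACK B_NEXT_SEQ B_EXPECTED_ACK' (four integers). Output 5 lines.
100 298 298 100
100 389 389 100
100 389 456 100
100 389 567 100
100 389 607 100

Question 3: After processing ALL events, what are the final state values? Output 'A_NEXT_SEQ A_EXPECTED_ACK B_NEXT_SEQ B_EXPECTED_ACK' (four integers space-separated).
After event 0: A_seq=100 A_ack=298 B_seq=298 B_ack=100
After event 1: A_seq=100 A_ack=389 B_seq=389 B_ack=100
After event 2: A_seq=100 A_ack=389 B_seq=456 B_ack=100
After event 3: A_seq=100 A_ack=389 B_seq=567 B_ack=100
After event 4: A_seq=100 A_ack=389 B_seq=607 B_ack=100

Answer: 100 389 607 100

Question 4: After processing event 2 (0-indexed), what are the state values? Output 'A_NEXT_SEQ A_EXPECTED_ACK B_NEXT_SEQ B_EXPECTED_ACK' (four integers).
After event 0: A_seq=100 A_ack=298 B_seq=298 B_ack=100
After event 1: A_seq=100 A_ack=389 B_seq=389 B_ack=100
After event 2: A_seq=100 A_ack=389 B_seq=456 B_ack=100

100 389 456 100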